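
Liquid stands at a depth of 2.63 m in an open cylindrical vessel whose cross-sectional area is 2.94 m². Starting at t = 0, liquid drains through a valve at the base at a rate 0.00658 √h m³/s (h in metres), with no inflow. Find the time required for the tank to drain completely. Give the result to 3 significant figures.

1450 s

Mass balance (ρ constant): A dh/dt = −0.00658 √h.
∫ h^(−1/2) dh = −(0.00658/A) ∫ dt, giving 2√h = 2√h₀ − (0.00658/A) t.
Tank is empty when √h = 0: t_empty = 2A√h₀/0.00658.
t_empty = 2·2.94·√2.63/0.00658 = 5.8800·1.6217/0.00658 = 1449.2 s.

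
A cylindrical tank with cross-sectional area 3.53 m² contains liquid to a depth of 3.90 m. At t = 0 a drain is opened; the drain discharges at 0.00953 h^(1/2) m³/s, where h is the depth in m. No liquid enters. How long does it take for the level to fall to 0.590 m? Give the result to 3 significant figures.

894 s

Volume balance on the tank: A dh/dt = −0.00953 √h.
∫ h^(−1/2) dh = −(0.00953/A) ∫ dt, giving 2√h = 2√h₀ − (0.00953/A) t.
t = 2A(√h₀ − √h)/0.00953 = 2·3.53·(√3.90 − √0.590)/0.00953
  = 7.0600 × (1.9748 − 0.76811) / 0.00953 = 893.97 s.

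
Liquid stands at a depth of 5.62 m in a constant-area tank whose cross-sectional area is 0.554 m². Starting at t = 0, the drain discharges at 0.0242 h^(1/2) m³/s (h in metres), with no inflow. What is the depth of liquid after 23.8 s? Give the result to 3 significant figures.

Mass balance (ρ constant): A dh/dt = −0.0242 √h.
Separate and integrate: 2(√h − √h₀) = −(0.0242/A) t.
√h = √5.62 − 0.0242·23.8/(2·0.554) = 2.3707 − 0.51982 = 1.8508.
h = 1.8508² = 3.4256 m.

3.43 m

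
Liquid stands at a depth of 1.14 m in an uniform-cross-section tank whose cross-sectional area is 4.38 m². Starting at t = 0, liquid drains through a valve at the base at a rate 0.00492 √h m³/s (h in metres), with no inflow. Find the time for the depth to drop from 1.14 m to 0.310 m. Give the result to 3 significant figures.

With no inflow, A dh/dt = −0.00492 √h.
This is separable: 2 d(√h)/dt = −0.00492/A, so √h = √h₀ − (0.00492/(2A)) t.
t = 2A(√h₀ − √h)/0.00492 = 2·4.38·(√1.14 − √0.310)/0.00492
  = 8.7600 × (1.0677 − 0.55678) / 0.00492 = 909.71 s.

910 s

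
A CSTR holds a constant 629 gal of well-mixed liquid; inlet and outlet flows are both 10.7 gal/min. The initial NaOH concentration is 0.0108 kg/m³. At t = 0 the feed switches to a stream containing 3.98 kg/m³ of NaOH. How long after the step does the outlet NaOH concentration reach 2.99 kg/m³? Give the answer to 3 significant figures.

81.6 min

Species balance: V dC/dt = Q(C_in − C) ⇒ τ = V/Q = 58.785 min.
C(t) = C_in + (C₀ − C_in) e^(−t/τ). Set C = 2.99 and solve for t:
e^(−t/τ) = (C − C_in)/(C₀ − C_in) = (2.99 − 3.98)/(0.0108 − 3.98) = 0.24942
t = −τ ln(…) = 58.785 × 1.3886 = 81.630 min.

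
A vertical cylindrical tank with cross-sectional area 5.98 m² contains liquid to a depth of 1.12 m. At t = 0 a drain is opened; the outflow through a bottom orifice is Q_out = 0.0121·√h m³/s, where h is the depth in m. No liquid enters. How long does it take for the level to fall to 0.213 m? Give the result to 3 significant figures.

A dh/dt = −Q_out = −0.0121 √h.
∫ h^(−1/2) dh = −(0.0121/A) ∫ dt, giving 2√h = 2√h₀ − (0.0121/A) t.
t = 2A(√h₀ − √h)/0.0121 = 2·5.98·(√1.12 − √0.213)/0.0121
  = 11.960 × (1.0583 − 0.46152) / 0.0121 = 589.88 s.

590 s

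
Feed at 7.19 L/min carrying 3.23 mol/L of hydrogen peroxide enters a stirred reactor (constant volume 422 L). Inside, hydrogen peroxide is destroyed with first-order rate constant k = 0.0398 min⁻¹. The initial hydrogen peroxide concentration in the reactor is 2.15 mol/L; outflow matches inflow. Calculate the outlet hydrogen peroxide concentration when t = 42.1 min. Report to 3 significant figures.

Accumulation = in − out − consumed: V dC/dt = Q C_in − Q C − k V C.
dC/dt = (Q/V) C_in − (Q/V + k) C; effective rate a = Q/V + k = 0.017038 + 0.0398 = 0.056838 min⁻¹.
C_ss = Q C_in/(Q + kV) = 0.96824 mol/L; C(t) = C_ss + (C₀ − C_ss) e^(−a t).
C(42.1) = 0.96824 + (1.1818)·e^(−0.056838·42.1) = 0.96824 + (1.1818)·0.091367 = 1.0762 mol/L.

1.08 mol/L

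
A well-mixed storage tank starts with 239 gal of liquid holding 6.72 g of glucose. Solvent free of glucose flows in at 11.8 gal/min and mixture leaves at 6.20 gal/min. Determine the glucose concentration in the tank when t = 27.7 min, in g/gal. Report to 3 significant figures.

0.00980 g/gal

Let m(t) be the amount of glucose. Volume: V(t) = V₀ + (Q_in − Q_out) t = 239 + 5.6000 t; V(27.7) = 394.12 gal.
Species balance (pure solvent in): dm/dt = −Q_out · m/V(t).
Separate: dm/m = −Q_out dt/V(t) ⇒ ln(m/m₀) = −(Q_out/(Q_in−Q_out)) ln(V/V₀).
m = m₀ (V₀/V)^(Q_out/(Q_in−Q_out)) = 6.72 × (239/394.12)^(1.1071) = 3.8625 g.
C = m/V = 3.8625/394.12 = 0.0098002 g/gal.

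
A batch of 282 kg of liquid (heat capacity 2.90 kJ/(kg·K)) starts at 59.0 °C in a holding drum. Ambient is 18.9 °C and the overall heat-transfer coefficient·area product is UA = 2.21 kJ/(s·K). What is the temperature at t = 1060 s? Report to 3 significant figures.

21.2 °C

M c_p dT/dt = −UA(T − T_amb).
dT/dt = (T_ss − T)/τ with T_ss = T_amb = 18.900 °C, τ = M c_p/UA = 282·2.90/2.21 = 370.05 s.
Integrating: T(t) = T_ss + (T₀ − T_ss) e^(−t/τ).
T(1060) = 18.900 + (40.100)·0.057011 = 21.186 °C.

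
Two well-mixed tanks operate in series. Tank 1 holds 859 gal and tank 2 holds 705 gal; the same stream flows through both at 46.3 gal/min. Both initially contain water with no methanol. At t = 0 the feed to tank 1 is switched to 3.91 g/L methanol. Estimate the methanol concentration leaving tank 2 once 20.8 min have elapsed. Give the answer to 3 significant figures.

1.37 g/L

Species balance on tank i: dCᵢ/dt = (Cᵢ₋₁ − Cᵢ)/τᵢ with τᵢ = Vᵢ/Q.
τ₁ = 859/46.3 = 18.553 min; τ₂ = 705/46.3 = 15.227 min.
Tank 1: C₁ = C_in(1 − e^(−t/τ₁)). Tank 2 (τ₁ ≠ τ₂): C₂ = C_in[1 − (τ₁ e^(−t/τ₁) − τ₂ e^(−t/τ₂))/(τ₁ − τ₂)].
At t = 20.8: e^(−t/τ₁) = 0.32592, e^(−t/τ₂) = 0.25512.
C₂ = 3.91·[1 − (18.553·0.32592 − 15.227·0.25512)/(3.3261)] = 3.91·0.35000 = 1.3685 g/L.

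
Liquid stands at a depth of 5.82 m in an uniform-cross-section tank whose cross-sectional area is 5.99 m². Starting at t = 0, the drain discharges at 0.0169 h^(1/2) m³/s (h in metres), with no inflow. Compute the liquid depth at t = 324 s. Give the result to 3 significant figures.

3.82 m

Accumulation of liquid (constant cross-section A): A dh/dt = −0.0169 √h.
∫ h^(−1/2) dh = −(0.0169/A) ∫ dt, giving 2√h = 2√h₀ − (0.0169/A) t.
√h = √5.82 − 0.0169·324/(2·5.99) = 2.4125 − 0.45706 = 1.9554.
h = 1.9554² = 3.8236 m.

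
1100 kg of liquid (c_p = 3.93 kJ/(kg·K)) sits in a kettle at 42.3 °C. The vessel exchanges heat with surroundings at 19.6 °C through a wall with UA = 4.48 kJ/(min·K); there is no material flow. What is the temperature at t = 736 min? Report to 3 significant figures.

M c_p dT/dt = −UA(T − T_amb).
dT/dt = (T_ss − T)/τ with T_ss = T_amb = 19.600 °C, τ = M c_p/UA = 1100·3.93/4.48 = 964.96 min.
This is linear first-order; T(t) = T_ss + (T₀ − T_ss) e^(−t/τ).
T(736) = 19.600 + (22.700)·0.46639 = 30.187 °C.

30.2 °C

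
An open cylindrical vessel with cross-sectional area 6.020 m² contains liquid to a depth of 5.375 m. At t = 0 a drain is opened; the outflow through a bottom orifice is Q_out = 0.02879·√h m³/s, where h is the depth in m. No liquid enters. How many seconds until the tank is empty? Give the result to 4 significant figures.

Mass balance (ρ constant): A dh/dt = −0.02879 √h.
Separate and integrate: 2(√h − √h₀) = −(0.02879/A) t.
Tank is empty when √h = 0: t_empty = 2A√h₀/0.02879.
t_empty = 2·6.020·√5.375/0.02879 = 12.0400·2.31840/0.02879 = 969.559 s.

969.6 s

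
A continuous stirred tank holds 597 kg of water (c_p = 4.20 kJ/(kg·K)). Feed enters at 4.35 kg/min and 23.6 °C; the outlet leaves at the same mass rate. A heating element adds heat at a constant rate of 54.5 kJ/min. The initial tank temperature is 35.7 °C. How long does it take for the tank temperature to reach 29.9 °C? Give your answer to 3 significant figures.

M c_p dT/dt = ṁ c_p (T_in − T) + Q̇.
τ = M/ṁ = 137.24 min; T_ss = T_in + Q̇/(ṁ c_p) = 26.583 °C.
T(t) = T_ss + (T₀ − T_ss) e^(−t/τ). Set T = 29.9:
e^(−t/τ) = (29.9 − 26.583)/(35.7 − 26.583) = 0.36382
t = −137.24 · ln(0.36382) = 138.76 min.

139 min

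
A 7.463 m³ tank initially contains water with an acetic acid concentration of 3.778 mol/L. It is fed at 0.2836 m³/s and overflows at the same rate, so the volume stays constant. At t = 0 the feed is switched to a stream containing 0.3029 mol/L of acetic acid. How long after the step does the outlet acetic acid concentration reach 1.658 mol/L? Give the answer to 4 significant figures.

Unsteady species balance (constant V, well mixed): V dC/dt = Q(C_in − C), so τ = V/Q = 26.3152 s.
C(t) = C_in + (C₀ − C_in) e^(−t/τ). Set C = 1.658 and solve for t:
e^(−t/τ) = (C − C_in)/(C₀ − C_in) = (1.658 − 0.3029)/(3.778 − 0.3029) = 0.389946
t = −τ ln(…) = 26.3152 × 0.941748 = 24.7823 s.

24.78 s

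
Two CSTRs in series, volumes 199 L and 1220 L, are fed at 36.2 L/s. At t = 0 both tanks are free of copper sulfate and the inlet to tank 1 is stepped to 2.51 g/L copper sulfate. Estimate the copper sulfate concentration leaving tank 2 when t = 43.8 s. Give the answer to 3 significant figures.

Each tank obeys Vᵢ dCᵢ/dt = Q(Cᵢ₋₁ − Cᵢ), so τᵢ = Vᵢ/Q.
τ₁ = 199/36.2 = 5.4972 s; τ₂ = 1220/36.2 = 33.702 s.
Tank 1: C₁ = C_in(1 − e^(−t/τ₁)). Tank 2 (τ₁ ≠ τ₂): C₂ = C_in[1 − (τ₁ e^(−t/τ₁) − τ₂ e^(−t/τ₂))/(τ₁ − τ₂)].
At t = 43.8: e^(−t/τ₁) = 0.00034650, e^(−t/τ₂) = 0.27263.
C₂ = 2.51·[1 − (5.4972·0.00034650 − 33.702·0.27263)/(-28.204)] = 2.51·0.67430 = 1.6925 g/L.

1.69 g/L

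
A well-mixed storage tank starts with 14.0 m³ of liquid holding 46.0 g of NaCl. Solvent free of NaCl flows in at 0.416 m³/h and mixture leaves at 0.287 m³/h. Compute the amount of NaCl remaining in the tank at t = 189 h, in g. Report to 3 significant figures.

Let m(t) be the amount of NaCl. Volume: V(t) = V₀ + (Q_in − Q_out) t = 14.0 + 0.12900 t; V(189) = 38.381 m³.
Species balance (pure solvent in): dm/dt = −Q_out · m/V(t).
dm/m = −Q_out dt/(V₀ + 0.12900 t); integrating gives ln(m/m₀) = −(Q_out/(Q_in−Q_out)) ln(V/V₀).
m = m₀ (V₀/V)^(Q_out/(Q_in−Q_out)) = 46.0 × (14.0/38.381)^(2.2248) = 4.8789 g.

4.88 g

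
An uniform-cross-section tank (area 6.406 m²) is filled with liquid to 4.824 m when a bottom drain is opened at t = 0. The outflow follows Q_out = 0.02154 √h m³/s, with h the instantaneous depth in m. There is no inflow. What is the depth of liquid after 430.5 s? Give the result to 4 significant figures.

A dh/dt = −Q_out = −0.02154 √h.
Separate and integrate: 2(√h − √h₀) = −(0.02154/A) t.
√h = √4.824 − 0.02154·430.5/(2·6.406) = 2.19636 − 0.723772 = 1.47259.
h = 1.47259² = 2.16852 m.

2.169 m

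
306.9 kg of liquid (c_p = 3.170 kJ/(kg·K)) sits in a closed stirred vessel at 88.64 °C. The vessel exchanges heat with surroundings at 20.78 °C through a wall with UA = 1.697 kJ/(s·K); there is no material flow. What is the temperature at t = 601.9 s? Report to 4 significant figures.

Heat balance on the well-mixed liquid: M c_p dT/dt = −UA(T − T_amb).
dT/dt = (T_ss − T)/τ with T_ss = T_amb = 20.7800 °C, τ = M c_p/UA = 306.9·3.170/1.697 = 573.290 s.
Solution: T(t) = T_ss + (T₀ − T_ss) e^(−t/τ).
T(601.9) = 20.7800 + (67.8600)·0.349971 = 44.5290 °C.

44.53 °C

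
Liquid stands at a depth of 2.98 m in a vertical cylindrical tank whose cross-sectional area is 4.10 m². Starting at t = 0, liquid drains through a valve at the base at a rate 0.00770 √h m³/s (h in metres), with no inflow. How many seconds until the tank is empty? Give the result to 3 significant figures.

With no inflow, A dh/dt = −0.00770 √h.
This is separable: 2 d(√h)/dt = −0.00770/A, so √h = √h₀ − (0.00770/(2A)) t.
Tank is empty when √h = 0: t_empty = 2A√h₀/0.00770.
t_empty = 2·4.10·√2.98/0.00770 = 8.2000·1.7263/0.00770 = 1838.4 s.

1840 s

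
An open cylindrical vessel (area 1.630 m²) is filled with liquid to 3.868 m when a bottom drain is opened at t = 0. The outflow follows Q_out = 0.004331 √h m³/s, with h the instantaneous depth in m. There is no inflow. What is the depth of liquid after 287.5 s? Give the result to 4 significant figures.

2.512 m

With no inflow, A dh/dt = −0.004331 √h.
Separate and integrate: 2(√h − √h₀) = −(0.004331/A) t.
√h = √3.868 − 0.004331·287.5/(2·1.630) = 1.96672 − 0.381952 = 1.58477.
h = 1.58477² = 2.51150 m.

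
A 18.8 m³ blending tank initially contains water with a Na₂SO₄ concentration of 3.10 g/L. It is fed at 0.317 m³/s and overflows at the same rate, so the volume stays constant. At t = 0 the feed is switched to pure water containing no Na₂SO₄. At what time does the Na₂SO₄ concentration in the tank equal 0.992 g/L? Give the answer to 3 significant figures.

Species balance: V dC/dt = Q(C_in − C) ⇒ τ = V/Q = 59.306 s.
C(t) = C_in + (C₀ − C_in) e^(−t/τ). Set C = 0.992 and solve for t:
e^(−t/τ) = (C − C_in)/(C₀ − C_in) = (0.992 − 0)/(3.10 − 0) = 0.32000
t = −τ ln(…) = 59.306 × 1.1394 = 67.575 s.

67.6 s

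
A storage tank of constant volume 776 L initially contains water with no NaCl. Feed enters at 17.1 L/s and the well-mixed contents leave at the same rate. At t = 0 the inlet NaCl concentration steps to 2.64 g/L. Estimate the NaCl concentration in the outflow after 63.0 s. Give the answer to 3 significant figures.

Species balance on the tank: V dC/dt = Q(C_in − C).
So dC/dt = (C_in − C)/τ with τ = V/Q = 776/17.1 = 45.380 s.
Solution: C(t) = C_in + (C₀ − C_in) e^(−t/τ).
C(63.0) = 2.64 + (0 − 2.64)·e^(−63.0/45.380) = 2.64 + (-2.6400)·0.24951 = 1.9813 g/L.

1.98 g/L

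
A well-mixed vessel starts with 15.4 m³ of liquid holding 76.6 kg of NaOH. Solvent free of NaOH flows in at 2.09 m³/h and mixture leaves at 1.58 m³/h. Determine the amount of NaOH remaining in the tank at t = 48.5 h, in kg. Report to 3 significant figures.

Total volume: dV/dt = Q_in − Q_out = 0.51000 m³/h, so V(t) = 15.4 + 0.51000 t and V(48.5) = 40.135 m³.
Solute balance: dm/dt = 0 − Q_out C = −Q_out m/V(t).
Separate: dm/m = −Q_out dt/V(t) ⇒ ln(m/m₀) = −(Q_out/(Q_in−Q_out)) ln(V/V₀).
m = m₀ (V₀/V)^(Q_out/(Q_in−Q_out)) = 76.6 × (15.4/40.135)^(3.0980) = 3.9395 kg.

3.94 kg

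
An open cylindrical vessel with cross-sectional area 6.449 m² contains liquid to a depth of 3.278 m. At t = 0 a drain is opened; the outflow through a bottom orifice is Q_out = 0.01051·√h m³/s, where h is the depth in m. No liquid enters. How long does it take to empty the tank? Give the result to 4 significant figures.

2222 s

A dh/dt = −Q_out = −0.01051 √h.
Separate and integrate: 2(√h − √h₀) = −(0.01051/A) t.
Tank is empty when √h = 0: t_empty = 2A√h₀/0.01051.
t_empty = 2·6.449·√3.278/0.01051 = 12.8980·1.81052/0.01051 = 2221.90 s.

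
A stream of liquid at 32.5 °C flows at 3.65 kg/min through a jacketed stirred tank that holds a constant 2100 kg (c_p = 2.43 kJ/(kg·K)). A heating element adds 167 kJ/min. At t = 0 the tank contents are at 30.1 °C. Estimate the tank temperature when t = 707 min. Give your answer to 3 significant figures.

Unsteady energy balance on the tank contents: M c_p dT/dt = ṁ c_p (T_in − T) + 167.
τ = M/ṁ = 575.34 min; T_ss = T_in + Q̇/(ṁ c_p) = 32.5 + 167/(3.65·2.43) = 51.329 °C.
T approaches T_ss exponentially: T(t) = T_ss + (T₀ − T_ss) e^(−t/τ).
T(707) = 51.329 + (-21.229)·e^(−707/575.34) = 51.329 + (-21.229)·0.29263 = 45.116 °C.

45.1 °C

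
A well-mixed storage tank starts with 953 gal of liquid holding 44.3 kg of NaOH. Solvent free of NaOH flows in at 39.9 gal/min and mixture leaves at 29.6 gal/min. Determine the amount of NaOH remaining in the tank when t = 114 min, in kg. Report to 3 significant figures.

Total volume: dV/dt = Q_in − Q_out = 10.300 gal/min, so V(t) = 953 + 10.300 t and V(114) = 2127.2 gal.
Species balance (pure solvent in): dm/dt = −Q_out · m/V(t).
Separate: dm/m = −Q_out dt/V(t) ⇒ ln(m/m₀) = −(Q_out/(Q_in−Q_out)) ln(V/V₀).
m = m₀ (V₀/V)^(Q_out/(Q_in−Q_out)) = 44.3 × (953/2127.2)^(2.8738) = 4.4083 kg.

4.41 kg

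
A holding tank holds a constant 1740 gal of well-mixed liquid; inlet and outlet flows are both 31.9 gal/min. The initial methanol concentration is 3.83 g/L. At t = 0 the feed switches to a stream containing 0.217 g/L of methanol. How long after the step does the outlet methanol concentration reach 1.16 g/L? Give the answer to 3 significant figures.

73.3 min

Species balance: V dC/dt = Q(C_in − C) ⇒ τ = V/Q = 54.545 min.
C(t) = C_in + (C₀ − C_in) e^(−t/τ). Set C = 1.16 and solve for t:
e^(−t/τ) = (C − C_in)/(C₀ − C_in) = (1.16 − 0.217)/(3.83 − 0.217) = 0.26100
t = −τ ln(…) = 54.545 × 1.3432 = 73.267 min.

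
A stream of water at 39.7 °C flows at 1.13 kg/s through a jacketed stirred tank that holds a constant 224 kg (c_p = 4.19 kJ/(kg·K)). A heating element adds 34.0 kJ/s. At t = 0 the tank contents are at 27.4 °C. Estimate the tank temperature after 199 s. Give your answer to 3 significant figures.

M c_p dT/dt = ṁ c_p (T_in − T) + Q̇.
τ = M/ṁ = 198.23 s; T_ss = T_in + Q̇/(ṁ c_p) = 39.7 + 34.0/(1.13·4.19) = 46.881 °C.
T approaches T_ss exponentially: T(t) = T_ss + (T₀ − T_ss) e^(−t/τ).
T(199) = 46.881 + (-19.481)·e^(−199/198.23) = 46.881 + (-19.481)·0.36645 = 39.742 °C.

39.7 °C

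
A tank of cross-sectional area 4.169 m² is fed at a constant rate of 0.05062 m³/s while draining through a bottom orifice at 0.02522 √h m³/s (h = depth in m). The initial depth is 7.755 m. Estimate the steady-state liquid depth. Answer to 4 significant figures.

Level balance: A dh/dt = 0.05062 − 0.02522 √h. Setting dh/dt = 0:
Q_in = 0.02522 √h_ss ⇒ √h_ss = 0.05062/0.02522 = 2.00714.
h_ss = 2.00714² = 4.02860 m. (Since h₀ = 7.755 m > h_ss, the level will fall toward this value.)

4.029 m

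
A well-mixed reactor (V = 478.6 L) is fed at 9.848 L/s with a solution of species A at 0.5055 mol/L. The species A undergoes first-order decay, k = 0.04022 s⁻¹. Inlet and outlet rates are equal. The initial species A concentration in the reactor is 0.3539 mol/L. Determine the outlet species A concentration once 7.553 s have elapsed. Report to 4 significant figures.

Species balance: V dC/dt = Q C_in − Q C − k V C.
This is linear with rate a = Q/V + k = 0.0607967 s⁻¹.
C_ss = Q C_in/(Q + kV) = 0.171087 mol/L; C(t) = C_ss + (C₀ − C_ss) e^(−a t).
C(7.553) = 0.171087 + (0.182813)·e^(−0.0607967·7.553) = 0.171087 + (0.182813)·0.631791 = 0.286586 mol/L.

0.2866 mol/L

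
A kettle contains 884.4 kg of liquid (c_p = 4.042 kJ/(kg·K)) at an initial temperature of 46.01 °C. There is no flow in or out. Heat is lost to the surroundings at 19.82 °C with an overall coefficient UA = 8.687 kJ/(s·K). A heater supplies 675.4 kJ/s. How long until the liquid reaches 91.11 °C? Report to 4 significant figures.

854.8 s

M c_p dT/dt = −UA(T − T_amb) + Q̇.
τ = M c_p/UA = 411.505 s; T_ss = T_amb + Q̇/UA = 19.82 + 675.4/8.687 = 97.5684 °C.
T(t) = T_ss + (T₀ − T_ss)e^(−t/τ); set T = 91.11:
t = −τ ln[(T − T_ss)/(T₀ − T_ss)] = −411.505 · ln(0.125263) = 854.836 s.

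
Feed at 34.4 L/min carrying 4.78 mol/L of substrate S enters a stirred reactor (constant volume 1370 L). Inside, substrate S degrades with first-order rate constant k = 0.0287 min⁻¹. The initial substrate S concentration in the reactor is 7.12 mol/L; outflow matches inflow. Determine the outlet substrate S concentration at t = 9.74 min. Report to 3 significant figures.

5.13 mol/L

Species balance: V dC/dt = Q C_in − Q C − k V C.
dC/dt = (Q/V) C_in − (Q/V + k) C; effective rate a = Q/V + k = 0.025109 + 0.0287 = 0.053809 min⁻¹.
C_ss = Q C_in/(Q + kV) = 2.2305 mol/L; C(t) = C_ss + (C₀ − C_ss) e^(−a t).
C(9.74) = 2.2305 + (4.8895)·e^(−0.053809·9.74) = 2.2305 + (4.8895)·0.59209 = 5.1255 mol/L.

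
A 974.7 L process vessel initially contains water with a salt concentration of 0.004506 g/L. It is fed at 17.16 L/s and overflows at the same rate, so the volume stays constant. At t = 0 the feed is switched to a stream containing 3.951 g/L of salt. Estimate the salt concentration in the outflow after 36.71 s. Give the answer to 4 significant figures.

Transient balance on the dissolved component: V dC/dt = Q(C_in − C).
Rewrite as dC/dt + C/τ = C_in/τ, τ = V/Q = 56.8007 s.
Integrating: C(t) = C_in + (C₀ − C_in) e^(−t/τ).
C(36.71) = 3.951 + (0.004506 − 3.951)·e^(−36.71/56.8007) = 3.951 + (-3.94649)·0.523984 = 1.88310 g/L.

1.883 g/L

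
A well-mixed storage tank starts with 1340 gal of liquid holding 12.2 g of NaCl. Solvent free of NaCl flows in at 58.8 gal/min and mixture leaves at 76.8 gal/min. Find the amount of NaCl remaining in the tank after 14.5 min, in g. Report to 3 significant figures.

Let m(t) be the amount of NaCl. Volume: V(t) = V₀ + (Q_in − Q_out) t = 1340 − 18.000 t; V(14.5) = 1079.0 gal.
Species balance (pure solvent in): dm/dt = −Q_out · m/V(t).
Separate: dm/m = −Q_out dt/V(t) ⇒ ln(m/m₀) = −(Q_out/(Q_in−Q_out)) ln(V/V₀).
m = m₀ (V₀/V)^(Q_out/(Q_in−Q_out)) = 12.2 × (1340/1079.0)^(-4.2667) = 4.8410 g.

4.84 g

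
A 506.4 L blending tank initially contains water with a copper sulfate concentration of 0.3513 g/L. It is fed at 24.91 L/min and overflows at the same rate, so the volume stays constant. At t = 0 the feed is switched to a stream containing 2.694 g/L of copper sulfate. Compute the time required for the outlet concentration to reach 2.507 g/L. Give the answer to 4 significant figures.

51.39 min

Species balance on the tank: V dC/dt = Q(C_in − C), so τ = V/Q = 20.3292 min.
C(t) = C_in + (C₀ − C_in) e^(−t/τ). Set C = 2.507 and solve for t:
e^(−t/τ) = (C − C_in)/(C₀ − C_in) = (2.507 − 2.694)/(0.3513 − 2.694) = 0.0798224
t = −τ ln(…) = 20.3292 × 2.52795 = 51.3912 min.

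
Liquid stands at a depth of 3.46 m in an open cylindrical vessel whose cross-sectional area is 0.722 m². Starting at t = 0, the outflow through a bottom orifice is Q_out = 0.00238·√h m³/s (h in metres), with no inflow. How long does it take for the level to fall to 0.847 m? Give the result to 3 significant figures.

With no inflow, A dh/dt = −0.00238 √h.
This is separable: 2 d(√h)/dt = −0.00238/A, so √h = √h₀ − (0.00238/(2A)) t.
t = 2A(√h₀ − √h)/0.00238 = 2·0.722·(√3.46 − √0.847)/0.00238
  = 1.4440 × (1.8601 − 0.92033) / 0.00238 = 570.19 s.

570 s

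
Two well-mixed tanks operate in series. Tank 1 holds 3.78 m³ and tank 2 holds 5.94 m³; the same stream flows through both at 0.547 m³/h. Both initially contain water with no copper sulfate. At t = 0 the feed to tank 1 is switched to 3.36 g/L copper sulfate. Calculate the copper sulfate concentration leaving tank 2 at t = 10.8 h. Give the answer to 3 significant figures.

1.17 g/L

Each tank obeys Vᵢ dCᵢ/dt = Q(Cᵢ₋₁ − Cᵢ), so τᵢ = Vᵢ/Q.
τ₁ = 3.78/0.547 = 6.9104 h; τ₂ = 5.94/0.547 = 10.859 h.
Tank 1: C₁ = C_in(1 − e^(−t/τ₁)). Tank 2 (τ₁ ≠ τ₂): C₂ = C_in[1 − (τ₁ e^(−t/τ₁) − τ₂ e^(−t/τ₂))/(τ₁ − τ₂)].
At t = 10.8: e^(−t/τ₁) = 0.20954, e^(−t/τ₂) = 0.36989.
C₂ = 3.36·[1 − (6.9104·0.20954 − 10.859·0.36989)/(-3.9488)] = 3.36·0.34949 = 1.1743 g/L.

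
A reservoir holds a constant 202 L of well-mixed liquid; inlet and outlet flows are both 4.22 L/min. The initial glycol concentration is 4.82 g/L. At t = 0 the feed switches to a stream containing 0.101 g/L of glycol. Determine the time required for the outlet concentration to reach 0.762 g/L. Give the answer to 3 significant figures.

Accumulation = in − out for the solute gives V dC/dt = Q(C_in − C), so τ = V/Q = 47.867 min.
C(t) = C_in + (C₀ − C_in) e^(−t/τ). Set C = 0.762 and solve for t:
e^(−t/τ) = (C − C_in)/(C₀ − C_in) = (0.762 − 0.101)/(4.82 − 0.101) = 0.14007
t = −τ ln(…) = 47.867 × 1.9656 = 94.088 min.

94.1 min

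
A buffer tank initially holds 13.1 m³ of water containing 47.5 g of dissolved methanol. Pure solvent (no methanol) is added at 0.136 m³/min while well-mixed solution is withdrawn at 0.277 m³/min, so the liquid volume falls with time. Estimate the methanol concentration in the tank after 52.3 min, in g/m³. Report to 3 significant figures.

Total volume: dV/dt = Q_in − Q_out = -0.14100 m³/min, so V(t) = 13.1 − 0.14100 t and V(52.3) = 5.7257 m³.
No methanol enters, so dm/dt = −Q_out · (m/V).
Separate: dm/m = −Q_out dt/V(t) ⇒ ln(m/m₀) = −(Q_out/(Q_in−Q_out)) ln(V/V₀).
m = m₀ (V₀/V)^(Q_out/(Q_in−Q_out)) = 47.5 × (13.1/5.7257)^(-1.9645) = 9.3445 g.
C = m/V = 9.3445/5.7257 = 1.6320 g/m³.

1.63 g/m³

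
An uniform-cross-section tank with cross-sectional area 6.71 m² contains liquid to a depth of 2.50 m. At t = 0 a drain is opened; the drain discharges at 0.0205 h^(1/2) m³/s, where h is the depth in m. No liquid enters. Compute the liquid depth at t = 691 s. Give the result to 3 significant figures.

0.276 m

Accumulation of liquid (constant cross-section A): A dh/dt = −0.0205 √h.
This is separable: 2 d(√h)/dt = −0.0205/A, so √h = √h₀ − (0.0205/(2A)) t.
√h = √2.50 − 0.0205·691/(2·6.71) = 1.5811 − 1.0556 = 0.52559.
h = 0.52559² = 0.27624 m.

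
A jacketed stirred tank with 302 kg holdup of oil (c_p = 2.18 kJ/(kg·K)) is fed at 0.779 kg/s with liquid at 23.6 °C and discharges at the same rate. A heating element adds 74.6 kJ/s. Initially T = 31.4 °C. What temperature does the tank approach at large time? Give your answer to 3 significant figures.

Heat balance on the well-mixed liquid: M c_p dT/dt = ṁ c_p (T_in − T) + 74.6.
At steady state dT/dt = 0 ⇒ T_ss = T_in + Q̇/(ṁ c_p) = 23.6 + 74.6/(0.779·2.18) = 67.528 °C.

67.5 °C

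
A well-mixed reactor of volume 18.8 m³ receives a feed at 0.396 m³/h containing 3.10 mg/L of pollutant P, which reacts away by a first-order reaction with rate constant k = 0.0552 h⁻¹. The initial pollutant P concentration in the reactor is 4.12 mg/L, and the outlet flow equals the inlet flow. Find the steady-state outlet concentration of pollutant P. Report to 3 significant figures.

V dC/dt = Q(C_in − C) − k V C.
Steady state (dC/dt = 0): C_ss = Q C_in/(Q + kV) = C_in/(1 + kV/Q).
C_ss = 0.396·3.10/(0.396 + 0.0552·18.8) = 1.2276/1.4338 = 0.85621 mg/L.

0.856 mg/L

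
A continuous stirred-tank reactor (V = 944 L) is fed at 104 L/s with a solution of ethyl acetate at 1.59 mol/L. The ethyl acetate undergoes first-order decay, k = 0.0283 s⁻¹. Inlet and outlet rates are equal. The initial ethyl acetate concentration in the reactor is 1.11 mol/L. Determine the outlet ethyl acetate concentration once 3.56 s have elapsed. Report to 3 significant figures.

Accumulation = in − out − consumed: V dC/dt = Q C_in − Q C − k V C.
dC/dt = (Q/V) C_in − (Q/V + k) C; effective rate a = Q/V + k = 0.11017 + 0.0283 = 0.13847 s⁻¹.
C_ss = Q C_in/(Q + kV) = 1.2650 mol/L; C(t) = C_ss + (C₀ − C_ss) e^(−a t).
C(3.56) = 1.2650 + (-0.15504)·e^(−0.13847·3.56) = 1.2650 + (-0.15504)·0.61082 = 1.1703 mol/L.

1.17 mol/L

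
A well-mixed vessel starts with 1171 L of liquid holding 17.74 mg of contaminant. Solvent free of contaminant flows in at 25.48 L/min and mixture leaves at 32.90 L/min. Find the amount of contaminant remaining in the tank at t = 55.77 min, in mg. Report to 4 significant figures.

Let m(t) be the amount of contaminant. Volume: V(t) = V₀ + (Q_in − Q_out) t = 1171 − 7.42000 t; V(55.77) = 757.187 L.
Species balance (pure solvent in): dm/dt = −Q_out · m/V(t).
Separate: dm/m = −Q_out dt/V(t) ⇒ ln(m/m₀) = −(Q_out/(Q_in−Q_out)) ln(V/V₀).
m = m₀ (V₀/V)^(Q_out/(Q_in−Q_out)) = 17.74 × (1171/757.187)^(-4.43396) = 2.56664 mg.

2.567 mg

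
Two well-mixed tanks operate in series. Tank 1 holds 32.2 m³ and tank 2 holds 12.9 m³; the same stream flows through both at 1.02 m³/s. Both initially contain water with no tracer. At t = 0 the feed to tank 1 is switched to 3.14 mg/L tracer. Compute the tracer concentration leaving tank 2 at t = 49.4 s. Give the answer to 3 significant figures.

2.09 mg/L

Species balance on tank i: dCᵢ/dt = (Cᵢ₋₁ − Cᵢ)/τᵢ with τᵢ = Vᵢ/Q.
τ₁ = 32.2/1.02 = 31.569 s; τ₂ = 12.9/1.02 = 12.647 s.
Solving the cascade with C₁(0)=C₂(0)=0 gives C₂(t) = C_in[1 − (τ₁ e^(−t/τ₁) − τ₂ e^(−t/τ₂))/(τ₁ − τ₂)].
At t = 49.4: e^(−t/τ₁) = 0.20912, e^(−t/τ₂) = 0.020120.
C₂ = 3.14·[1 − (31.569·0.20912 − 12.647·0.020120)/(18.922)] = 3.14·0.66455 = 2.0867 mg/L.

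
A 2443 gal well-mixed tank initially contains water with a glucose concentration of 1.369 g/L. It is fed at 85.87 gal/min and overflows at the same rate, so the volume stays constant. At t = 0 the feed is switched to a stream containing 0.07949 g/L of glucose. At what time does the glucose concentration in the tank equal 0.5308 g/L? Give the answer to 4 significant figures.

29.87 min

Species balance on the tank: V dC/dt = Q(C_in − C), so τ = V/Q = 28.4500 min.
C(t) = C_in + (C₀ − C_in) e^(−t/τ). Set C = 0.5308 and solve for t:
e^(−t/τ) = (C − C_in)/(C₀ − C_in) = (0.5308 − 0.07949)/(1.369 − 0.07949) = 0.349986
t = −τ ln(…) = 28.4500 × 1.04986 = 29.8686 min.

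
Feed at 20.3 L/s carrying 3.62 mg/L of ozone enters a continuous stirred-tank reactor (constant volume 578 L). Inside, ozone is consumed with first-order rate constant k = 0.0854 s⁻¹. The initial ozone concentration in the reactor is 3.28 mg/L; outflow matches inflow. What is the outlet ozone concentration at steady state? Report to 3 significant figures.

1.05 mg/L

Species balance: V dC/dt = Q C_in − Q C − k V C.
Steady state (dC/dt = 0): C_ss = Q C_in/(Q + kV) = C_in/(1 + kV/Q).
C_ss = 20.3·3.62/(20.3 + 0.0854·578) = 73.486/69.661 = 1.0549 mg/L.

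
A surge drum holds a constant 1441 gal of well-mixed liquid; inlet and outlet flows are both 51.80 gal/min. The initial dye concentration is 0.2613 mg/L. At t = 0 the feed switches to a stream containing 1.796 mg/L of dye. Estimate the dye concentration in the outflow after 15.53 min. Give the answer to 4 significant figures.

Species balance on the tank: V dC/dt = Q(C_in − C).
So dC/dt = (C_in − C)/τ with τ = V/Q = 1441/51.80 = 27.8185 min.
Solution: C(t) = C_in + (C₀ − C_in) e^(−t/τ).
C(15.53) = 1.796 + (0.2613 − 1.796)·e^(−15.53/27.8185) = 1.796 + (-1.53470)·0.572203 = 0.917840 mg/L.

0.9178 mg/L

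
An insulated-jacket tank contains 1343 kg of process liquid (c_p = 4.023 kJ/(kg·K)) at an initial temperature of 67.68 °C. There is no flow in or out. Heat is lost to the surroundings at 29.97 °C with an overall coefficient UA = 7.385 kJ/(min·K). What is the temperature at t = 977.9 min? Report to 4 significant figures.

39.88 °C

Lumped-capacitance energy balance: M c_p dT/dt = UA(T_amb − T).
dT/dt = (T_ss − T)/τ with T_ss = T_amb = 29.9700 °C, τ = M c_p/UA = 1343·4.023/7.385 = 731.603 min.
This is linear first-order; T(t) = T_ss + (T₀ − T_ss) e^(−t/τ).
T(977.9) = 29.9700 + (37.7100)·0.262723 = 39.8773 °C.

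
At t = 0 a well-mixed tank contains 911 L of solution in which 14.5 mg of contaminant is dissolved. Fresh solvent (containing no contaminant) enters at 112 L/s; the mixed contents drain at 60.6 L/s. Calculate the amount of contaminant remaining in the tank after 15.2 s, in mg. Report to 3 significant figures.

Let m(t) be the amount of contaminant. Volume: V(t) = V₀ + (Q_in − Q_out) t = 911 + 51.400 t; V(15.2) = 1692.3 L.
No contaminant enters, so dm/dt = −Q_out · (m/V).
dm/m = −Q_out dt/(V₀ + 51.400 t); integrating gives ln(m/m₀) = −(Q_out/(Q_in−Q_out)) ln(V/V₀).
m = m₀ (V₀/V)^(Q_out/(Q_in−Q_out)) = 14.5 × (911/1692.3)^(1.1790) = 6.9867 mg.

6.99 mg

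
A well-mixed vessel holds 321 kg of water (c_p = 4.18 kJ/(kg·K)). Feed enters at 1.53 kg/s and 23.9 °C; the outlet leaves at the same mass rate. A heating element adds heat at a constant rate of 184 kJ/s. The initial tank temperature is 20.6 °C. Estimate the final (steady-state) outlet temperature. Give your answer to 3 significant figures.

52.7 °C

Unsteady energy balance on the tank contents: M c_p dT/dt = ṁ c_p (T_in − T) + 184.
At steady state dT/dt = 0 ⇒ T_ss = T_in + Q̇/(ṁ c_p) = 23.9 + 184/(1.53·4.18) = 52.671 °C.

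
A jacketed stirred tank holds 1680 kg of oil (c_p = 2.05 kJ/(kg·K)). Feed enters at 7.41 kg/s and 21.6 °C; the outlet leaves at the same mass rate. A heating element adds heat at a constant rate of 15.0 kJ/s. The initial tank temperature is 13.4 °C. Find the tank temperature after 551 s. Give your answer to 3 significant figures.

Heat balance on the well-mixed liquid: M c_p dT/dt = ṁ c_p (T_in − T) + 15.0.
Rearrange: dT/dt = (T_ss − T)/τ with τ = M/ṁ = 226.72 s and T_ss = T_in + Q̇/(ṁ c_p) = 22.587 °C.
Integrating: T(t) = T_ss + (T₀ − T_ss) e^(−t/τ).
T(551) = 22.587 + (-9.1875)·e^(−551/226.72) = 22.587 + (-9.1875)·0.088010 = 21.779 °C.

21.8 °C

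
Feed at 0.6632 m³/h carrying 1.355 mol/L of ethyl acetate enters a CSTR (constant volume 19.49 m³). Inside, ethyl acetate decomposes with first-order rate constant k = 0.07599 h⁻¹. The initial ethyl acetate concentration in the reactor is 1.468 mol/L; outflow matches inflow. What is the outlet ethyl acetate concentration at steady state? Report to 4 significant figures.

0.4191 mol/L

V dC/dt = Q(C_in − C) − k V C.
Steady state (dC/dt = 0): C_ss = Q C_in/(Q + kV) = C_in/(1 + kV/Q).
C_ss = 0.6632·1.355/(0.6632 + 0.07599·19.49) = 0.898636/2.14425 = 0.419092 mol/L.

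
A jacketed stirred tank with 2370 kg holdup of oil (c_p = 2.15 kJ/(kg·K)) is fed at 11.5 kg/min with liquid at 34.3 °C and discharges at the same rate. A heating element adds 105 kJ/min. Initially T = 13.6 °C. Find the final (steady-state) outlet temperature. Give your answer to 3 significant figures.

38.5 °C

Unsteady energy balance on the tank contents: M c_p dT/dt = ṁ c_p (T_in − T) + 105.
At steady state dT/dt = 0 ⇒ T_ss = T_in + Q̇/(ṁ c_p) = 34.3 + 105/(11.5·2.15) = 38.547 °C.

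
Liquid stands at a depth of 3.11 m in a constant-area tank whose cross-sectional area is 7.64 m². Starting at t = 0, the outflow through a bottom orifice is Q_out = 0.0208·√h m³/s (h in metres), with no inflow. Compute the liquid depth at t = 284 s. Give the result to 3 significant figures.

1.90 m

With no inflow, A dh/dt = −0.0208 √h.
This is separable: 2 d(√h)/dt = −0.0208/A, so √h = √h₀ − (0.0208/(2A)) t.
√h = √3.11 − 0.0208·284/(2·7.64) = 1.7635 − 0.38660 = 1.3769.
h = 1.3769² = 1.8959 m.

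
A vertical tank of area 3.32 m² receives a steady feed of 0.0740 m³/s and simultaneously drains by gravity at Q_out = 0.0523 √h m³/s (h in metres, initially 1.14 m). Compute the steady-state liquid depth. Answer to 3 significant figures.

Level balance: A dh/dt = 0.0740 − 0.0523 √h. Setting dh/dt = 0:
Q_in = 0.0523 √h_ss ⇒ √h_ss = 0.0740/0.0523 = 1.4149.
h_ss = 1.4149² = 2.0020 m. (Since h₀ = 1.14 m < h_ss, the level will rise toward this value.)

2.00 m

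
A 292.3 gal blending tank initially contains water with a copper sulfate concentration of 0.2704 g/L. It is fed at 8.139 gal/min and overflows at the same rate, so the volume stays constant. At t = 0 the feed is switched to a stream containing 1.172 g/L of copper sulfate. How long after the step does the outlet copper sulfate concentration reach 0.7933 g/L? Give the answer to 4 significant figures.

Species balance: V dC/dt = Q(C_in − C) ⇒ τ = V/Q = 35.9135 min.
C(t) = C_in + (C₀ − C_in) e^(−t/τ). Set C = 0.7933 and solve for t:
e^(−t/τ) = (C − C_in)/(C₀ − C_in) = (0.7933 − 1.172)/(0.2704 − 1.172) = 0.420031
t = −τ ln(…) = 35.9135 × 0.867427 = 31.1523 min.

31.15 min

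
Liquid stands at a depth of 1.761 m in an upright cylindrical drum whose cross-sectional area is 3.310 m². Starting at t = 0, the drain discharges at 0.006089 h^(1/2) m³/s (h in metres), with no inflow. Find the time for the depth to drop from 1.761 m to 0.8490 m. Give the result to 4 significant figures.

441.0 s

With no inflow, A dh/dt = −0.006089 √h.
Separate and integrate: 2(√h − √h₀) = −(0.006089/A) t.
t = 2A(√h₀ − √h)/0.006089 = 2·3.310·(√1.761 − √0.8490)/0.006089
  = 6.62000 × (1.32703 − 0.921412) / 0.006089 = 440.987 s.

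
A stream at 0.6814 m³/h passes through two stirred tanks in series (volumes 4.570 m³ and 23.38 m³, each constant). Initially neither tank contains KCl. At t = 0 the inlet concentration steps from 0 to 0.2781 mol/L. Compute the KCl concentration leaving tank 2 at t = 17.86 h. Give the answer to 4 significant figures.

Each tank obeys Vᵢ dCᵢ/dt = Q(Cᵢ₋₁ − Cᵢ), so τᵢ = Vᵢ/Q.
τ₁ = 4.570/0.6814 = 6.70678 h; τ₂ = 23.38/0.6814 = 34.3117 h.
Tank 1: C₁ = C_in(1 − e^(−t/τ₁)). Tank 2 (τ₁ ≠ τ₂): C₂ = C_in[1 − (τ₁ e^(−t/τ₁) − τ₂ e^(−t/τ₂))/(τ₁ − τ₂)].
At t = 17.86: e^(−t/τ₁) = 0.0697403, e^(−t/τ₂) = 0.594210.
C₂ = 0.2781·[1 − (6.70678·0.0697403 − 34.3117·0.594210)/(-27.6049)] = 0.2781·0.278367 = 0.0774138 mol/L.

0.07741 mol/L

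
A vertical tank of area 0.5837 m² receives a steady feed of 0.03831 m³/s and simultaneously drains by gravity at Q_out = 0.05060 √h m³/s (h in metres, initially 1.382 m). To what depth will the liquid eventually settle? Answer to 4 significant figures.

0.5732 m

Level balance: A dh/dt = 0.03831 − 0.05060 √h. Setting dh/dt = 0:
Q_in = 0.05060 √h_ss ⇒ √h_ss = 0.03831/0.05060 = 0.757115.
h_ss = 0.757115² = 0.573223 m. (Since h₀ = 1.382 m > h_ss, the level will fall toward this value.)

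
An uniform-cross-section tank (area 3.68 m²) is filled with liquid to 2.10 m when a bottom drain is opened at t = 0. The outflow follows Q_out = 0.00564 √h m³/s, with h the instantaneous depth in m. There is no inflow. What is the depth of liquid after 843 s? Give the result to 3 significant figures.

0.645 m

A dh/dt = −Q_out = −0.00564 √h.
∫ h^(−1/2) dh = −(0.00564/A) ∫ dt, giving 2√h = 2√h₀ − (0.00564/A) t.
√h = √2.10 − 0.00564·843/(2·3.68) = 1.4491 − 0.64599 = 0.80314.
h = 0.80314² = 0.64504 m.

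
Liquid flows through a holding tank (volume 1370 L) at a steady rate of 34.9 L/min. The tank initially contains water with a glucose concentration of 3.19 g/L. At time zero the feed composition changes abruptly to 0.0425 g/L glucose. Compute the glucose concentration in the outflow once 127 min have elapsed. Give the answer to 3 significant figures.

Species balance on the tank: V dC/dt = Q(C_in − C).
Rewrite as dC/dt + C/τ = C_in/τ, τ = V/Q = 39.255 min.
Solution: C(t) = C_in + (C₀ − C_in) e^(−t/τ).
C(127) = 0.0425 + (3.19 − 0.0425)·e^(−127/39.255) = 0.0425 + (3.1475)·0.039350 = 0.16635 g/L.

0.166 g/L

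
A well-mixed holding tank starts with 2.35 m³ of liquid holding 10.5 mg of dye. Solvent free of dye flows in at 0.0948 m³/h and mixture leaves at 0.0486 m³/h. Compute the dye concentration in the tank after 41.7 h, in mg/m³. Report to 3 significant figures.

Total volume: dV/dt = Q_in − Q_out = 0.046200 m³/h, so V(t) = 2.35 + 0.046200 t and V(41.7) = 4.2765 m³.
Solute balance: dm/dt = 0 − Q_out C = −Q_out m/V(t).
dm/m = −Q_out dt/(V₀ + 0.046200 t); integrating gives ln(m/m₀) = −(Q_out/(Q_in−Q_out)) ln(V/V₀).
m = m₀ (V₀/V)^(Q_out/(Q_in−Q_out)) = 10.5 × (2.35/4.2765)^(1.0519) = 5.5932 mg.
C = m/V = 5.5932/4.2765 = 1.3079 mg/m³.

1.31 mg/m³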